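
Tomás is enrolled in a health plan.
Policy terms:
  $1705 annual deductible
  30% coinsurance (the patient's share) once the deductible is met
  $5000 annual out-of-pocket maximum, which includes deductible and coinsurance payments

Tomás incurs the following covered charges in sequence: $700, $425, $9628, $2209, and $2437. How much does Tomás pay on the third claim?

$3294.40

Bill 1, $700: entire amount goes to the deductible. Patient pays $700; OOP now $700.
Bill 2, $425: entire amount goes to the deductible. Patient pays $425; OOP now $1125.
Bill 3, $9628: $580 to deductible, leaving $9048; patient's 30% is $2714.40. Patient owes $3294.40 (running OOP $4419.40).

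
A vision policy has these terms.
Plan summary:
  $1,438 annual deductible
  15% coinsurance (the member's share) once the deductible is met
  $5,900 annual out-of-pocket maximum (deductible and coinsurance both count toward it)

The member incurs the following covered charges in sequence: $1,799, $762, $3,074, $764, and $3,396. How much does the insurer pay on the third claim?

#1 ($1,799): $1,438 to deductible, leaving $361; 15% of $361 = $54.15. Member pays $1,492.15; OOP now $1,492.15. Insurer: $1,799 − $1,492.15 = $306.85.
#2 ($762): deductible met; 15% of $762 = $114.30. Member pays $114.30; OOP now $1,606.45. Insurer: $762 − $114.30 = $647.70.
#3 ($3,074): 15% coinsurance on $3,074 = $461.10. Cost to member: $461.10. OOP to date $2,067.55. Plan pays $3,074 − $461.10 = $2,612.90.

$2,612.90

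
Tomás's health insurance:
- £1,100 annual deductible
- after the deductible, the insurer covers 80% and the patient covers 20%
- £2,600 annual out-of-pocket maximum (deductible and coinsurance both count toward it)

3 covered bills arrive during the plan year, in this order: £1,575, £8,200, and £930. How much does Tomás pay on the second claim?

Claim 1 — £1,575: deductible takes £1,100, £475 remains; coinsurance £475 × 20% = £95. Patient pays £1,195; OOP now £1,195.
Claim 2 — £8,200: deductible met; 20% of £8,200 = £1,640. That would push OOP to £2,835, over the £2,600 cap, so patient pays £2,600 − £1,195 = £1,405.

£1,405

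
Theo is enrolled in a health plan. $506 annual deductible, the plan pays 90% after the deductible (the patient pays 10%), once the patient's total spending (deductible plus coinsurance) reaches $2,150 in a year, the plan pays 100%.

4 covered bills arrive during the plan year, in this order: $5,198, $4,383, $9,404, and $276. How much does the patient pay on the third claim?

Bill 1, $5,198: $506 to deductible, leaving $4,692; coinsurance $4,692 × 10% = $469.20. Patient owes $975.20 (running OOP $975.20).
Bill 2, $4,383: deductible already satisfied, so patient's share is 10% × $4,383 = $438.30. Cost to patient: $438.30. OOP to date $1,413.50.
Bill 3, $9,404: 10% coinsurance on $9,404 = $940.40. OOP would hit $2,353.90 > $2,150, so the cap limits the patient to $2,150 − $1,413.50 = $736.50.

$736.50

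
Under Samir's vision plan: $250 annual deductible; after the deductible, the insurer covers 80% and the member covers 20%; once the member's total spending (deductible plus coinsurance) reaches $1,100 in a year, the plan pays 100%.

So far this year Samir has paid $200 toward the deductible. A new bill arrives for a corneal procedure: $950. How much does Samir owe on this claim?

Remaining deductible: $250 − $200 = $50.
After the $50 deductible portion, $950 − $50 = $900 is subject to coinsurance.
Member's 20% share of $900 is $180.
Member responsibility before any cap: $50 + $180 = $230.
Cumulative spending $200 + $230 = $430 stays under the $1,100 maximum.

$230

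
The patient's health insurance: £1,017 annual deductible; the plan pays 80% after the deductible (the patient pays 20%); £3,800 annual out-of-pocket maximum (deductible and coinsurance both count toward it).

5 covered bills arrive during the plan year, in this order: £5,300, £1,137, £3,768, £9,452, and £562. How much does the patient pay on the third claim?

Bill 1, £5,300: deductible takes £1,017, £4,283 remains; 20% of £4,283 = £856.60. Patient owes £1,873.60 (running OOP £1,873.60).
Bill 2, £1,137: deductible already satisfied, so patient's share is 20% × £1,137 = £227.40. Patient pays £227.40; OOP now £2,101.
Bill 3, £3,768: 20% coinsurance on £3,768 = £753.60. Patient owes £753.60 (running OOP £2,854.60).

£753.60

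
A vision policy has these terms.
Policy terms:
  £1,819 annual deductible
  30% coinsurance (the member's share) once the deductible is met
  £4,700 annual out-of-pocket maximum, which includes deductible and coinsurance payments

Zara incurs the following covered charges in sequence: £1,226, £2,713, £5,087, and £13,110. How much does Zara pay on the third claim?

Claim 1 (£1,226): entire amount goes to the deductible. Member owes £1,226 (running OOP £1,226).
Claim 2 (£2,713): deductible takes £593, £2,120 remains; coinsurance £2,120 × 30% = £636. Member pays £1,229; OOP now £2,455.
Claim 3 (£5,087): deductible already satisfied, so member's share is 30% × £5,087 = £1,526.10. Cost to member: £1,526.10. OOP to date £3,981.10.

£1,526.10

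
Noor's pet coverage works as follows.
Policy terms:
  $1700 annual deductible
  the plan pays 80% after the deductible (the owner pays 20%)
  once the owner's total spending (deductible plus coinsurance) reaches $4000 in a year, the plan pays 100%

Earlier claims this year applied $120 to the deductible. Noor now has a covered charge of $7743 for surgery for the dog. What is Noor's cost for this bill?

$2812.60

Remaining deductible: $1700 − $120 = $1580.
After the $1580 deductible portion, $7743 − $1580 = $6163 is subject to coinsurance.
20% of $6163 = $1232.60 falls to the owner.
Owner responsibility before any cap: $1580 + $1232.60 = $2812.60.
Total out-of-pocket so far would be $120 + $2812.60 = $2932.60, below the $4000 cap — no reduction.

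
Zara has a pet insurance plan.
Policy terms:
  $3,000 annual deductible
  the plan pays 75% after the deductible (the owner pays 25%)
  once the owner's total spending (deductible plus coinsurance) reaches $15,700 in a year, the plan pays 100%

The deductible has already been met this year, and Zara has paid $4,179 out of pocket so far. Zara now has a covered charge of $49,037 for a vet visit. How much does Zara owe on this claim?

$11,521

The deductible is already satisfied, so the full bill goes to coinsurance.
Coinsurance: $49,037 × 25% = $12,259.25.
That would bring total out-of-pocket to $16,438.25, past the $15,700 cap. The owner is capped at $15,700 − $4,179 = $11,521 on this claim.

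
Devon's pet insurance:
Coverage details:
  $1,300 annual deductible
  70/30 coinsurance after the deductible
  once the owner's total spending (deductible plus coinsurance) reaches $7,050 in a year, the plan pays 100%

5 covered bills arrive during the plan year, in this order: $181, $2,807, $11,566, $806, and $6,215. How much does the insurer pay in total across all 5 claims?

Claim 1 — $181: all of it applies to the deductible. Cost to owner: $181. OOP to date $181. Plan pays $181 − $181 = $0.
Claim 2 — $2,807: $1,119 finishes the deductible; $1,688 goes to coinsurance; 30% of $1,688 = $506.40. Owner pays $1,625.40; OOP now $1,806.40. Insurer: $2,807 − $1,625.40 = $1,181.60.
Claim 3 — $11,566: deductible met; 30% of $11,566 = $3,469.80. Owner pays $3,469.80; OOP now $5,276.20. Insurer: $11,566 − $3,469.80 = $8,096.20.
Claim 4 — $806: 30% coinsurance on $806 = $241.80. Owner owes $241.80 (running OOP $5,518). Insurer: $806 − $241.80 = $564.20.
Claim 5 — $6,215: deductible met; 30% of $6,215 = $1,864.50. Adding that to $5,518 gives $7,382.50, past the $7,050 cap; owner pays only $7,050 − $5,518 = $1,532. Plan pays $6,215 − $1,532 = $4,683.
Insurer total: $0 + $1,181.60 + $8,096.20 + $564.20 + $4,683 = $14,525.

$14,525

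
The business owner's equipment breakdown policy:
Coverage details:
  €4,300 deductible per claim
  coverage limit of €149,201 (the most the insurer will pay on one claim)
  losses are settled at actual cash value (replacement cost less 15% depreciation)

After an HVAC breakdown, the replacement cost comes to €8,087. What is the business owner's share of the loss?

Depreciate 15%: the covered value is €8,087 × 0.85 = €6,873.95.
After the deductible, €6,873.95 − €4,300 = €2,573.95 remains.
€2,573.95 ≤ €149,201, so the limit doesn't bind; insurer pays €2,573.95.
The business owner bears the rest of the original loss: €8,087 − €2,573.95 = €5,513.05.

€5,513.05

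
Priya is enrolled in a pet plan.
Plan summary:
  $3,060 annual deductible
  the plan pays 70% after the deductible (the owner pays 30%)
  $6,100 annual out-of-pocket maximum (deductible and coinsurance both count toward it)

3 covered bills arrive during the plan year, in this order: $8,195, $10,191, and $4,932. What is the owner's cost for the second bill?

Claim 1 — $8,195: deductible takes $3,060, $5,135 remains; owner's 30% is $1,540.50. Owner pays $4,600.50; OOP now $4,600.50.
Claim 2 — $10,191: deductible already satisfied, so owner's share is 30% × $10,191 = $3,057.30. OOP would hit $7,657.80 > $6,100, so the cap limits the owner to $6,100 − $4,600.50 = $1,499.50.

$1,499.50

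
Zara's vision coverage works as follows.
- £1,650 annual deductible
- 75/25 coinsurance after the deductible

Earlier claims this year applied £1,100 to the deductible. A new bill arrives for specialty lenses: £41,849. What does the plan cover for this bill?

£30,974.25

£1,100 of the £1,650 deductible is already met, leaving £550.
That leaves £41,849 − £550 = £41,299 for coinsurance.
Member's 25% share of £41,299 is £10,324.75.
That puts the member's cost at £550 + £10,324.75 = £10,874.75.
Insurer pays the balance: £41,849 − £10,874.75 = £30,974.25.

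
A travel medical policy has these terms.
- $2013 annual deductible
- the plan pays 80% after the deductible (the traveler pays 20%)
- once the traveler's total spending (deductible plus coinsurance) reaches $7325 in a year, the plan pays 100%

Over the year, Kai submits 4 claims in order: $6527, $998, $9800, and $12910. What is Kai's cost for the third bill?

$1960

Bill 1, $6527: $2013 to deductible, leaving $4514; coinsurance $4514 × 20% = $902.80. Traveler pays $2915.80; OOP now $2915.80.
Bill 2, $998: deductible already satisfied, so traveler's share is 20% × $998 = $199.60. Traveler pays $199.60; OOP now $3115.40.
Bill 3, $9800: 20% coinsurance on $9800 = $1960. Traveler pays $1960; OOP now $5075.40.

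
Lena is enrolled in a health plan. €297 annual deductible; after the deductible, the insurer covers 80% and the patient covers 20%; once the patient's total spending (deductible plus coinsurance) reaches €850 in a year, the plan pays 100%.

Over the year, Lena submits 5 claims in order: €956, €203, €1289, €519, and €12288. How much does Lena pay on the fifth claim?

Claim 1 — €956: deductible takes €297, €659 remains; coinsurance €659 × 20% = €131.80. Patient pays €428.80; OOP now €428.80.
Claim 2 — €203: 20% coinsurance on €203 = €40.60. Patient owes €40.60 (running OOP €469.40).
Claim 3 — €1289: 20% coinsurance on €1289 = €257.80. Cost to patient: €257.80. OOP to date €727.20.
Claim 4 — €519: 20% coinsurance on €519 = €103.80. Patient owes €103.80 (running OOP €831).
Claim 5 — €12288: deductible met; 20% of €12288 = €2457.60. OOP would hit €3288.60 > €850, so the cap limits the patient to €850 − €831 = €19.

€19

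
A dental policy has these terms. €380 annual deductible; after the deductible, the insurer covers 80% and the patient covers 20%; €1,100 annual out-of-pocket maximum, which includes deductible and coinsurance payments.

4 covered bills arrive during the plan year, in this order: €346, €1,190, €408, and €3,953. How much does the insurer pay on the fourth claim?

Claim 1 (€346): fully absorbed by the deductible. Patient pays €346; OOP now €346. Plan pays €346 − €346 = €0.
Claim 2 (€1,190): deductible takes €34, €1,156 remains; patient's 20% is €231.20. Cost to patient: €265.20. OOP to date €611.20. Plan pays €1,190 − €265.20 = €924.80.
Claim 3 (€408): 20% coinsurance on €408 = €81.60. Patient owes €81.60 (running OOP €692.80). Insurer: €408 − €81.60 = €326.40.
Claim 4 (€3,953): deductible already satisfied, so patient's share is 20% × €3,953 = €790.60. That would push OOP to €1,483.40, over the €1,100 cap, so patient pays €1,100 − €692.80 = €407.20. Insurer: €3,953 − €407.20 = €3,545.80.

€3,545.80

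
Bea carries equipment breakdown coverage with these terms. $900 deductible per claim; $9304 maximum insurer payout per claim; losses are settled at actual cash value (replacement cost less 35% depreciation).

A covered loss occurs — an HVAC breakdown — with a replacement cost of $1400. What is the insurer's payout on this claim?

Actual cash value after 35% depreciation: $1400 × 65% = $910.
After the deductible, $910 − $900 = $10 remains.
$10 ≤ $9304, so the limit doesn't bind; insurer pays $10.

$10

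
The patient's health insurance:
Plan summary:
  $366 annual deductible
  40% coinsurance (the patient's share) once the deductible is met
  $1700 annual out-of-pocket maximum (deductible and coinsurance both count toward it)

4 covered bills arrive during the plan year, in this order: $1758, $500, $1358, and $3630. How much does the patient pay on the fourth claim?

$34

Claim 1 ($1758): $366 finishes the deductible; $1392 goes to coinsurance; coinsurance $1392 × 40% = $556.80. Patient pays $922.80; OOP now $922.80.
Claim 2 ($500): deductible already satisfied, so patient's share is 40% × $500 = $200. Cost to patient: $200. OOP to date $1122.80.
Claim 3 ($1358): deductible met; 40% of $1358 = $543.20. Cost to patient: $543.20. OOP to date $1666.
Claim 4 ($3630): deductible met; 40% of $3630 = $1452. That would push OOP to $3118, over the $1700 cap, so patient pays $1700 − $1666 = $34.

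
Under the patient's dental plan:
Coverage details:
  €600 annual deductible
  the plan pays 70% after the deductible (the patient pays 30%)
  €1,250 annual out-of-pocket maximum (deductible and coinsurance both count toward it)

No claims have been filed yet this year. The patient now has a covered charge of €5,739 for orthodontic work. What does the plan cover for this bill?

Deductible not yet touched, so the first €600 of the bill goes to the deductible.
After the €600 deductible portion, €5,739 − €600 = €5,139 is subject to coinsurance.
Coinsurance: €5,139 × 30% = €1,541.70.
So the patient owes €600 + €1,541.70 = €2,141.70 before any cap.
That would bring total out-of-pocket to €2,141.70, past the €1,250 cap. The patient is capped at €1,250 − €0 = €1,250 on this claim.
The insurer covers the remainder: €5,739 − €1,250 = €4,489.

€4,489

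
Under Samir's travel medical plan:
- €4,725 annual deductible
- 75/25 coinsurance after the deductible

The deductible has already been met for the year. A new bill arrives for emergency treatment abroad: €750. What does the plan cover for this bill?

The deductible is already satisfied, so the full bill goes to coinsurance.
Coinsurance: €750 × 25% = €187.50.
The plan picks up €750 − €187.50 = €562.50.

€562.50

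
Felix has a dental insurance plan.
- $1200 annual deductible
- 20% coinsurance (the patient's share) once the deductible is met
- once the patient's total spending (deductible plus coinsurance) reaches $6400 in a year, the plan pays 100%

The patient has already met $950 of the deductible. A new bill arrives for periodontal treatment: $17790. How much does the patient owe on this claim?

Deductible still to meet: $1200 − $950 = $250.
That leaves $17790 − $250 = $17540 for coinsurance.
20% of $17540 = $3508 falls to the patient.
Patient responsibility before any cap: $250 + $3508 = $3758.
Year-to-date out-of-pocket becomes $950 + $3758 = $4708, still under the $6400 maximum, so no cap applies.

$3758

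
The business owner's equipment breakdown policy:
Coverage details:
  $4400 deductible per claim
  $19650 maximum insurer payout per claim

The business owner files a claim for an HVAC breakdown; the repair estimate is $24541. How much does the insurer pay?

Less the $4400 deductible: $24541 − $4400 = $20141.
The $19650 per-incident cap binds; insurer pays $19650.

$19650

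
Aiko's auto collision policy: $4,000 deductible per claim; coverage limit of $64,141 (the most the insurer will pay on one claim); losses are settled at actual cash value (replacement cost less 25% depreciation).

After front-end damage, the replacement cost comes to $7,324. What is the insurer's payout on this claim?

Depreciate 25%: the covered value is $7,324 × 0.75 = $5,493.
Subtract the deductible: $5,493 − $4,000 = $1,493.
$1,493 ≤ $64,141, so the limit doesn't bind; insurer pays $1,493.

$1,493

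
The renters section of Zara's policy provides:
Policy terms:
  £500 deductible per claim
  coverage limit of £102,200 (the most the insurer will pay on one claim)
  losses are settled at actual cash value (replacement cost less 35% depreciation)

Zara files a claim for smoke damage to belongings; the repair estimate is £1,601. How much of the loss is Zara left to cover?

£1,060.35

At 35% depreciation, ACV = £1,601 − £560.35 = £1,040.65.
Less the £500 deductible: £1,040.65 − £500 = £540.65.
£540.65 is within the £102,200 limit, so the insurer pays £540.65.
The tenant bears the rest of the original loss: £1,601 − £540.65 = £1,060.35.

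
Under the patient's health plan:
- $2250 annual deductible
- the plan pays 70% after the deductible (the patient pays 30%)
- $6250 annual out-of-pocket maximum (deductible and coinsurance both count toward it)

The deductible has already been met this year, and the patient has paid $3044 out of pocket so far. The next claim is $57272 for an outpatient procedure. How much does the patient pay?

$3206

The deductible is already satisfied, so the full bill goes to coinsurance.
30% of $57272 = $17181.60 falls to the patient.
Year-to-date out-of-pocket would reach $3044 + $17181.60 = $20225.60, above the $6250 maximum, so the patient pays only $6250 − $3044 = $3206.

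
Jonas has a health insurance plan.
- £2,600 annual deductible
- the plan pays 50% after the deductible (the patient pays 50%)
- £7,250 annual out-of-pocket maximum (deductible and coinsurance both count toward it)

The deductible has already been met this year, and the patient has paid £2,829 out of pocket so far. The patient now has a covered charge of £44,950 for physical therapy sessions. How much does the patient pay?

£4,421

With the deductible met, the entire £44,950 is subject to coinsurance.
Coinsurance: £44,950 × 50% = £22,475.
Year-to-date out-of-pocket would reach £2,829 + £22,475 = £25,304, above the £7,250 maximum, so the patient pays only £7,250 − £2,829 = £4,421.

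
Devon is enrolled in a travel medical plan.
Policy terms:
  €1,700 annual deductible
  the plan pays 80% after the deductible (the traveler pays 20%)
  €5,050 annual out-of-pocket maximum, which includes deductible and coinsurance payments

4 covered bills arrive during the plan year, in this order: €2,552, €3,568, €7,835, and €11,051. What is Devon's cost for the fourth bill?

Bill 1, €2,552: deductible takes €1,700, €852 remains; traveler's 20% is €170.40. Traveler pays €1,870.40; OOP now €1,870.40.
Bill 2, €3,568: deductible met; 20% of €3,568 = €713.60. Traveler pays €713.60; OOP now €2,584.
Bill 3, €7,835: 20% coinsurance on €7,835 = €1,567. Traveler owes €1,567 (running OOP €4,151).
Bill 4, €11,051: deductible already satisfied, so traveler's share is 20% × €11,051 = €2,210.20. OOP would hit €6,361.20 > €5,050, so the cap limits the traveler to €5,050 − €4,151 = €899.

€899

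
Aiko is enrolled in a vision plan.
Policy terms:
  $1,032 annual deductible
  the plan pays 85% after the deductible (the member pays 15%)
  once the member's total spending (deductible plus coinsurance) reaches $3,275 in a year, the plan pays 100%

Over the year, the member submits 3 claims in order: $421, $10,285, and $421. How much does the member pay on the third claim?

Claim 1 — $421: all of it applies to the deductible. Cost to member: $421. OOP to date $421.
Claim 2 — $10,285: $611 to deductible, leaving $9,674; coinsurance $9,674 × 15% = $1,451.10. Cost to member: $2,062.10. OOP to date $2,483.10.
Claim 3 — $421: deductible met; 15% of $421 = $63.15. Member pays $63.15; OOP now $2,546.25.

$63.15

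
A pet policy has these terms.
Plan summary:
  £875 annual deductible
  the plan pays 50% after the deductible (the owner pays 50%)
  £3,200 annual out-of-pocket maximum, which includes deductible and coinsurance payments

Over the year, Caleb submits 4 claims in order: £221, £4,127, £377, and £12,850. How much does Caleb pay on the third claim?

£188.50

#1 (£221): all of it applies to the deductible. Owner owes £221 (running OOP £221).
#2 (£4,127): £654 to deductible, leaving £3,473; owner's 50% is £1,736.50. Cost to owner: £2,390.50. OOP to date £2,611.50.
#3 (£377): deductible met; 50% of £377 = £188.50. Owner owes £188.50 (running OOP £2,800).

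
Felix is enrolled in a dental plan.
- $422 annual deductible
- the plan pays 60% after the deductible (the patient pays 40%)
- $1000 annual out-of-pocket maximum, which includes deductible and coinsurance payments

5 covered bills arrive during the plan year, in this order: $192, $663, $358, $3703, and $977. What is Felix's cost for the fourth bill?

$261.60

Bill 1, $192: all of it applies to the deductible. Patient pays $192; OOP now $192.
Bill 2, $663: $230 to deductible, leaving $433; patient's 40% is $173.20. Patient owes $403.20 (running OOP $595.20).
Bill 3, $358: deductible already satisfied, so patient's share is 40% × $358 = $143.20. Patient owes $143.20 (running OOP $738.40).
Bill 4, $3703: 40% coinsurance on $3703 = $1481.20. Adding that to $738.40 gives $2219.60, past the $1000 cap; patient pays only $1000 − $738.40 = $261.60.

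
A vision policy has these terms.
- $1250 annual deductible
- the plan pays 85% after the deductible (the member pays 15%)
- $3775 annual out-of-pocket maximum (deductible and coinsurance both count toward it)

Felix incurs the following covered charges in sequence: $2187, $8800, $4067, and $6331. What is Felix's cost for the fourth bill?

$454.40

Claim 1 — $2187: $1250 to deductible, leaving $937; coinsurance $937 × 15% = $140.55. Member pays $1390.55; OOP now $1390.55.
Claim 2 — $8800: 15% coinsurance on $8800 = $1320. Member pays $1320; OOP now $2710.55.
Claim 3 — $4067: deductible already satisfied, so member's share is 15% × $4067 = $610.05. Cost to member: $610.05. OOP to date $3320.60.
Claim 4 — $6331: deductible already satisfied, so member's share is 15% × $6331 = $949.65. That would push OOP to $4270.25, over the $3775 cap, so member pays $3775 − $3320.60 = $454.40.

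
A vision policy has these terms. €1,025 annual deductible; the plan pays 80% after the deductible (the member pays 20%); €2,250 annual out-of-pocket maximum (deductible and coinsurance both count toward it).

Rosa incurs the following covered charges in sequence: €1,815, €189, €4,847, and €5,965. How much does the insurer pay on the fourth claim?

€5,905.20

Claim 1 — €1,815: €1,025 finishes the deductible; €790 goes to coinsurance; member's 20% is €158. Member pays €1,183; OOP now €1,183. Plan pays €1,815 − €1,183 = €632.
Claim 2 — €189: deductible met; 20% of €189 = €37.80. Member pays €37.80; OOP now €1,220.80. Plan pays €189 − €37.80 = €151.20.
Claim 3 — €4,847: deductible already satisfied, so member's share is 20% × €4,847 = €969.40. Member owes €969.40 (running OOP €2,190.20). Plan pays €4,847 − €969.40 = €3,877.60.
Claim 4 — €5,965: deductible met; 20% of €5,965 = €1,193. That would push OOP to €3,383.20, over the €2,250 cap, so member pays €2,250 − €2,190.20 = €59.80. Plan pays €5,965 − €59.80 = €5,905.20.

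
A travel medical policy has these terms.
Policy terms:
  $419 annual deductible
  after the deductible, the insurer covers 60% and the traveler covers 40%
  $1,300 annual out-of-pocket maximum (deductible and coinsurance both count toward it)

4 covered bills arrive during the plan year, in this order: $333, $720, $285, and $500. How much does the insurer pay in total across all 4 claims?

$851.40

#1 ($333): all of it applies to the deductible. Traveler pays $333; OOP now $333. Plan pays $333 − $333 = $0.
#2 ($720): deductible takes $86, $634 remains; traveler's 40% is $253.60. Traveler pays $339.60; OOP now $672.60. Insurer: $720 − $339.60 = $380.40.
#3 ($285): deductible already satisfied, so traveler's share is 40% × $285 = $114. Cost to traveler: $114. OOP to date $786.60. Insurer: $285 − $114 = $171.
#4 ($500): deductible met; 40% of $500 = $200. Cost to traveler: $200. OOP to date $986.60. Plan pays $500 − $200 = $300.
Insurer total = bills − traveler's total = $1,838 − $986.60 = $851.40.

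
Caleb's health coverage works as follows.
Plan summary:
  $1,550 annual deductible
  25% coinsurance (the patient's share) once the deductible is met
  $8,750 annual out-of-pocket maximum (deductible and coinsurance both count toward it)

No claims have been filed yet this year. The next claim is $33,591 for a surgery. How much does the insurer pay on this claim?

$24,841

The full $1,550 deductible is still open; $1,550 of this bill applies to it.
The remaining $32,041 (= $33,591 − $1,550) moves to coinsurance.
25% of $32,041 = $8,010.25 falls to the patient.
Patient responsibility before any cap: $1,550 + $8,010.25 = $9,560.25.
Year-to-date out-of-pocket would reach $0 + $9,560.25 = $9,560.25, above the $8,750 maximum, so the patient pays only $8,750 − $0 = $8,750.
The insurer covers the remainder: $33,591 − $8,750 = $24,841.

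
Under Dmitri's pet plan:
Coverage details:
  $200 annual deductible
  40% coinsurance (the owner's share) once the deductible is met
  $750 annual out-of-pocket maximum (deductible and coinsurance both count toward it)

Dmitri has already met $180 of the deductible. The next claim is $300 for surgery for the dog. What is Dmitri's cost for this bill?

Remaining deductible: $200 − $180 = $20.
The remaining $280 (= $300 − $20) moves to coinsurance.
Coinsurance: $280 × 40% = $112.
Owner responsibility before any cap: $20 + $112 = $132.
Cumulative spending $180 + $132 = $312 stays under the $750 maximum.

$132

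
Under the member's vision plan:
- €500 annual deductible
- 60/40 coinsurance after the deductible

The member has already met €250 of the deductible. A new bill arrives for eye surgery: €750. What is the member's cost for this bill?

€450

Remaining deductible: €500 − €250 = €250.
That leaves €750 − €250 = €500 for coinsurance.
40% of €500 = €200 falls to the member.
Member responsibility: €250 + €200 = €450.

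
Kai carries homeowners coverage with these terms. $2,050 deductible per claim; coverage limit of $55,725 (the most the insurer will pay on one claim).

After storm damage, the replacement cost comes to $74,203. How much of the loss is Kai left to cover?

Subtract the deductible: $74,203 − $2,050 = $72,153.
Since $72,153 > $55,725, the payout is capped at $55,725.
The homeowner bears the rest of the original loss: $74,203 − $55,725 = $18,478.

$18,478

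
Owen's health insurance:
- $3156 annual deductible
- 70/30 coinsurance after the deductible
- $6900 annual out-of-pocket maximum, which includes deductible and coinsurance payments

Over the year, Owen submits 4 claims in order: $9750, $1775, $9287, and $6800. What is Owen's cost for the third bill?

Claim 1 ($9750): $3156 to deductible, leaving $6594; coinsurance $6594 × 30% = $1978.20. Patient owes $5134.20 (running OOP $5134.20).
Claim 2 ($1775): deductible met; 30% of $1775 = $532.50. Cost to patient: $532.50. OOP to date $5666.70.
Claim 3 ($9287): deductible already satisfied, so patient's share is 30% × $9287 = $2786.10. That would push OOP to $8452.80, over the $6900 cap, so patient pays $6900 − $5666.70 = $1233.30.

$1233.30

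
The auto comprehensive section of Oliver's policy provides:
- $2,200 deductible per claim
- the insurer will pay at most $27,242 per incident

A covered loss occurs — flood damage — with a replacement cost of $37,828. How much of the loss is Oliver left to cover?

Less the $2,200 deductible: $37,828 − $2,200 = $35,628.
$35,628 exceeds the $27,242 limit, so the insurer pays the limit: $27,242.
Out of pocket: $37,828 − $27,242 = $10,586.

$10,586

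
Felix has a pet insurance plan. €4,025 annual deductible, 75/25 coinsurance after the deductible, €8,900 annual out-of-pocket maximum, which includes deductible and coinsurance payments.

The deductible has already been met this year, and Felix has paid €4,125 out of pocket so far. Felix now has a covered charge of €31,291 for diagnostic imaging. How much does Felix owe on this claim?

The deductible is already satisfied, so the full bill goes to coinsurance.
25% of €31,291 = €7,822.75 falls to the owner.
Year-to-date out-of-pocket would reach €4,125 + €7,822.75 = €11,947.75, above the €8,900 maximum, so the owner pays only €8,900 − €4,125 = €4,775.

€4,775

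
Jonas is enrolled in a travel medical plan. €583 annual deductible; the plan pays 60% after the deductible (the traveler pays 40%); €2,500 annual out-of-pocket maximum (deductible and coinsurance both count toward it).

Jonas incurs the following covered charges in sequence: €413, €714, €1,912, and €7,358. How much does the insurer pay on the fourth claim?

€6,423.40

Bill 1, €413: all of it applies to the deductible. Cost to traveler: €413. OOP to date €413. Plan pays €413 − €413 = €0.
Bill 2, €714: €170 finishes the deductible; €544 goes to coinsurance; 40% of €544 = €217.60. Traveler pays €387.60; OOP now €800.60. Plan pays €714 − €387.60 = €326.40.
Bill 3, €1,912: deductible already satisfied, so traveler's share is 40% × €1,912 = €764.80. Cost to traveler: €764.80. OOP to date €1,565.40. Insurer: €1,912 − €764.80 = €1,147.20.
Bill 4, €7,358: deductible met; 40% of €7,358 = €2,943.20. That would push OOP to €4,508.60, over the €2,500 cap, so traveler pays €2,500 − €1,565.40 = €934.60. Plan pays €7,358 − €934.60 = €6,423.40.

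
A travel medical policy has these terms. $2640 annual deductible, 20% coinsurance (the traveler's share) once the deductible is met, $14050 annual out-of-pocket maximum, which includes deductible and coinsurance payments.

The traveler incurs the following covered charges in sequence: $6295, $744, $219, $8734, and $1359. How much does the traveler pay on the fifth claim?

$271.80

#1 ($6295): $2640 finishes the deductible; $3655 goes to coinsurance; coinsurance $3655 × 20% = $731. Cost to traveler: $3371. OOP to date $3371.
#2 ($744): 20% coinsurance on $744 = $148.80. Traveler pays $148.80; OOP now $3519.80.
#3 ($219): deductible already satisfied, so traveler's share is 20% × $219 = $43.80. Traveler pays $43.80; OOP now $3563.60.
#4 ($8734): deductible already satisfied, so traveler's share is 20% × $8734 = $1746.80. Cost to traveler: $1746.80. OOP to date $5310.40.
#5 ($1359): deductible already satisfied, so traveler's share is 20% × $1359 = $271.80. Traveler owes $271.80 (running OOP $5582.20).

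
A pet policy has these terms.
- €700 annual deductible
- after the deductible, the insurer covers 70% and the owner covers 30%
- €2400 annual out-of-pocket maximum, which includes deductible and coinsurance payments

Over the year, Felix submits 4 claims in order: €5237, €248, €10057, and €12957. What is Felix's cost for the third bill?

€264.50

Bill 1, €5237: €700 finishes the deductible; €4537 goes to coinsurance; coinsurance €4537 × 30% = €1361.10. Owner owes €2061.10 (running OOP €2061.10).
Bill 2, €248: deductible already satisfied, so owner's share is 30% × €248 = €74.40. Owner owes €74.40 (running OOP €2135.50).
Bill 3, €10057: deductible met; 30% of €10057 = €3017.10. Adding that to €2135.50 gives €5152.60, past the €2400 cap; owner pays only €2400 − €2135.50 = €264.50.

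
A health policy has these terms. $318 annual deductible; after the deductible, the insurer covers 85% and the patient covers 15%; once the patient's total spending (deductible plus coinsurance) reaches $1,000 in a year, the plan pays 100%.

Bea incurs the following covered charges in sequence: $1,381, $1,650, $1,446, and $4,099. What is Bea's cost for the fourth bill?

Claim 1 ($1,381): $318 finishes the deductible; $1,063 goes to coinsurance; coinsurance $1,063 × 15% = $159.45. Patient owes $477.45 (running OOP $477.45).
Claim 2 ($1,650): 15% coinsurance on $1,650 = $247.50. Cost to patient: $247.50. OOP to date $724.95.
Claim 3 ($1,446): deductible met; 15% of $1,446 = $216.90. Patient pays $216.90; OOP now $941.85.
Claim 4 ($4,099): deductible met; 15% of $4,099 = $614.85. That would push OOP to $1,556.70, over the $1,000 cap, so patient pays $1,000 − $941.85 = $58.15.

$58.15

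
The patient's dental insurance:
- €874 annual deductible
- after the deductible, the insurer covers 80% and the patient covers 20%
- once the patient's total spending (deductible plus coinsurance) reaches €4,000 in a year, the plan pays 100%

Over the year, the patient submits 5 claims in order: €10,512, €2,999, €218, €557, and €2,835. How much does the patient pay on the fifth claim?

Claim 1 (€10,512): €874 finishes the deductible; €9,638 goes to coinsurance; 20% of €9,638 = €1,927.60. Patient owes €2,801.60 (running OOP €2,801.60).
Claim 2 (€2,999): deductible met; 20% of €2,999 = €599.80. Patient pays €599.80; OOP now €3,401.40.
Claim 3 (€218): 20% coinsurance on €218 = €43.60. Patient owes €43.60 (running OOP €3,445).
Claim 4 (€557): 20% coinsurance on €557 = €111.40. Patient pays €111.40; OOP now €3,556.40.
Claim 5 (€2,835): 20% coinsurance on €2,835 = €567. Adding that to €3,556.40 gives €4,123.40, past the €4,000 cap; patient pays only €4,000 − €3,556.40 = €443.60.

€443.60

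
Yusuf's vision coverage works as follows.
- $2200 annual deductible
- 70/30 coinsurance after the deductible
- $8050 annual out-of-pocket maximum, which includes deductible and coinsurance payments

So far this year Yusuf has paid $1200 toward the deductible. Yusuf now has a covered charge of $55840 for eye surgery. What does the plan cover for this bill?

Remaining deductible: $2200 − $1200 = $1000.
After the $1000 deductible portion, $55840 − $1000 = $54840 is subject to coinsurance.
Member's 30% share of $54840 is $16452.
So the member owes $1000 + $16452 = $17452 before any cap.
That would bring total out-of-pocket to $18652, past the $8050 cap. The member is capped at $8050 − $1200 = $6850 on this claim.
The plan picks up $55840 − $6850 = $48990.

$48990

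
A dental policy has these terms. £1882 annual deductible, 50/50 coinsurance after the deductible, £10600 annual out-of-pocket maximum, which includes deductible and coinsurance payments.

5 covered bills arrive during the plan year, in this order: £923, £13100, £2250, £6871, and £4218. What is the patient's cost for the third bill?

Claim 1 — £923: fully absorbed by the deductible. Patient pays £923; OOP now £923.
Claim 2 — £13100: deductible takes £959, £12141 remains; patient's 50% is £6070.50. Patient owes £7029.50 (running OOP £7952.50).
Claim 3 — £2250: deductible met; 50% of £2250 = £1125. Patient pays £1125; OOP now £9077.50.

£1125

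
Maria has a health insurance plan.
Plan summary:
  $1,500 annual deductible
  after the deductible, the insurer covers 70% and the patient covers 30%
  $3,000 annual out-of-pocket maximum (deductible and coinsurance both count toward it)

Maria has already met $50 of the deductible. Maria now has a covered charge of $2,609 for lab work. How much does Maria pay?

Deductible still to meet: $1,500 − $50 = $1,450.
The remaining $1,159 (= $2,609 − $1,450) moves to coinsurance.
Patient's 30% share of $1,159 is $347.70.
Patient responsibility before any cap: $1,450 + $347.70 = $1,797.70.
Year-to-date out-of-pocket becomes $50 + $1,797.70 = $1,847.70, still under the $3,000 maximum, so no cap applies.

$1,797.70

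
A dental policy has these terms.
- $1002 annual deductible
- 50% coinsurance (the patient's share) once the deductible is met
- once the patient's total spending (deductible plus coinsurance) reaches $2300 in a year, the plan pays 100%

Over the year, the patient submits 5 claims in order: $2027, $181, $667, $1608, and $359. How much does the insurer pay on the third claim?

$333.50

#1 ($2027): deductible takes $1002, $1025 remains; patient's 50% is $512.50. Patient owes $1514.50 (running OOP $1514.50). Plan pays $2027 − $1514.50 = $512.50.
#2 ($181): deductible already satisfied, so patient's share is 50% × $181 = $90.50. Cost to patient: $90.50. OOP to date $1605. Insurer: $181 − $90.50 = $90.50.
#3 ($667): deductible already satisfied, so patient's share is 50% × $667 = $333.50. Patient pays $333.50; OOP now $1938.50. Insurer: $667 − $333.50 = $333.50.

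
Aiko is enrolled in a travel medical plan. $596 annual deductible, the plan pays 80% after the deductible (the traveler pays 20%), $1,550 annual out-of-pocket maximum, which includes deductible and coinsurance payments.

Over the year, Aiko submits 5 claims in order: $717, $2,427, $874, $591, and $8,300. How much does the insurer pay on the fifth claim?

Claim 1 ($717): deductible takes $596, $121 remains; 20% of $121 = $24.20. Traveler pays $620.20; OOP now $620.20. Plan pays $717 − $620.20 = $96.80.
Claim 2 ($2,427): 20% coinsurance on $2,427 = $485.40. Traveler owes $485.40 (running OOP $1,105.60). Insurer: $2,427 − $485.40 = $1,941.60.
Claim 3 ($874): deductible met; 20% of $874 = $174.80. Traveler pays $174.80; OOP now $1,280.40. Plan pays $874 − $174.80 = $699.20.
Claim 4 ($591): deductible already satisfied, so traveler's share is 20% × $591 = $118.20. Traveler owes $118.20 (running OOP $1,398.60). Plan pays $591 − $118.20 = $472.80.
Claim 5 ($8,300): 20% coinsurance on $8,300 = $1,660. That would push OOP to $3,058.60, over the $1,550 cap, so traveler pays $1,550 − $1,398.60 = $151.40. Insurer: $8,300 − $151.40 = $8,148.60.

$8,148.60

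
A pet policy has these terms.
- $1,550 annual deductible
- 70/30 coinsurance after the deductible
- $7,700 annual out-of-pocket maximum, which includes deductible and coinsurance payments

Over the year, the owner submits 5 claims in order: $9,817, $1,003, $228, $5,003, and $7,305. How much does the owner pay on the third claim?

$68.40

#1 ($9,817): $1,550 finishes the deductible; $8,267 goes to coinsurance; coinsurance $8,267 × 30% = $2,480.10. Owner owes $4,030.10 (running OOP $4,030.10).
#2 ($1,003): deductible met; 30% of $1,003 = $300.90. Owner pays $300.90; OOP now $4,331.
#3 ($228): 30% coinsurance on $228 = $68.40. Owner pays $68.40; OOP now $4,399.40.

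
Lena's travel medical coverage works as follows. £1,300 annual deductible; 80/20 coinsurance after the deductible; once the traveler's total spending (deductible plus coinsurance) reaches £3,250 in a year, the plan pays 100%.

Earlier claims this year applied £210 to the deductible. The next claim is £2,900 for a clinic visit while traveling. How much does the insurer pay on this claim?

£1,448

Deductible still to meet: £1,300 − £210 = £1,090.
The remaining £1,810 (= £2,900 − £1,090) moves to coinsurance.
Traveler's 20% share of £1,810 is £362.
So the traveler owes £1,090 + £362 = £1,452 before any cap.
Cumulative spending £210 + £1,452 = £1,662 stays under the £3,250 maximum.
Insurer pays the balance: £2,900 − £1,452 = £1,448.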